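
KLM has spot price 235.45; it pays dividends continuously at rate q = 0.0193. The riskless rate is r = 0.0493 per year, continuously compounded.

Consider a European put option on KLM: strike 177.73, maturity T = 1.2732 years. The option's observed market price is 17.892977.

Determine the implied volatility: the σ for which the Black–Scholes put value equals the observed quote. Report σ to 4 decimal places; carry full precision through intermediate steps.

sigma = 0.4808

At σ = 0.4808 the Black–Scholes value reproduces the quote:
σ√T = 0.4808·√1.2732 = 0.542516
d₁ = (ln(S/K) + (r−q+σ²/2)T) / (σ√T) = (ln(235.45/177.73) + (0.0493−0.0193+0.4808²/2)·1.2732) / 0.542516 = (0.281233 + 0.185358) / 0.542516 = 0.860050
d₂ = d₁ − σ√T = 0.860050 − 0.542516 = 0.317533
e^{−rT} = 0.939161
e^{−qT} = 0.975727
N(−d₁) = 0.194881,  N(−d₂) = 0.375419
V = K·e^{−rT}·N(−d₂) − S·e^{−qT}·N(−d₁) = 62.663890 − 44.770914 = 17.892977 (the observed quote) — the price is monotone increasing in volatility, hence this σ is the only solution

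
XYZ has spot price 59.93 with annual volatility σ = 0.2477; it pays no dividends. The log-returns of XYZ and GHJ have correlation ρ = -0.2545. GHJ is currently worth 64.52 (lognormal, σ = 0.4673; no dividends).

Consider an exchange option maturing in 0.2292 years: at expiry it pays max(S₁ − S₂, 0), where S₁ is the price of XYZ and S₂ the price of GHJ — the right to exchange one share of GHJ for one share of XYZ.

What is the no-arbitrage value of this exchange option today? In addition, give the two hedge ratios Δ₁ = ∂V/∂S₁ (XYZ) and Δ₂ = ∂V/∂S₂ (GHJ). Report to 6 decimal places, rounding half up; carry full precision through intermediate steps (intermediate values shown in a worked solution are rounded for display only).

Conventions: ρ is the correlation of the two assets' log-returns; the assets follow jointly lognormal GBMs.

σ_eff = √(σ₁² + σ₂² − 2ρσ₁σ₂) = √(0.2477² + 0.4673² − 2·-0.2545·0.2477·0.4673) = 0.581929
d₁ = (ln(S₁/S₂) + (q₂ − q₁ + σ_eff²/2)T) / (σ_eff√T) = (ln(59.93/64.52) + (0.0 − 0.0 + 0.169321)·0.2292) / 0.278598 = -0.125592
d₂ = d₁ − σ_eff√T = -0.125592 − 0.278598 = -0.404190
N(d₁) = 0.450027,  N(d₂) = 0.343037
V = S₁·e^{−q₁T}·N(d₁) − S₂·e^{−q₂T}·N(d₂) = 26.970136 − 22.132716 = 4.837420
Key observation: the rate r is irrelevant here: denominating values in GHJ turns the exchange into a ratio option on S₁/S₂, and discounting at r drops out.
Δ₁ = e^{−q₁T}·N(d₁) = 0.450027;  Δ₂ = −e^{−q₂T}·N(d₂) = -0.343037

exchange price = 4.837420
Δ1 = 0.450027
Δ2 = -0.343037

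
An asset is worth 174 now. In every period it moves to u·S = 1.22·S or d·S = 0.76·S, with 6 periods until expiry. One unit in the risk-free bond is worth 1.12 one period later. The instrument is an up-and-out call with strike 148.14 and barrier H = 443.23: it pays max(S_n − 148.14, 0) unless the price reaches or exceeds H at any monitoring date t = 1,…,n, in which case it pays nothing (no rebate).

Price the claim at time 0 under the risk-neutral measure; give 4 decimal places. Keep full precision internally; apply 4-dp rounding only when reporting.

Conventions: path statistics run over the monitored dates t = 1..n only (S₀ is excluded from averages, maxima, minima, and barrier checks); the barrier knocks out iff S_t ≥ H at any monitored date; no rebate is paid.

No-arbitrage gives p* = (R−d)/(u−d) = 0.7826: enumerate every path, weight its payoff by its p*-probability, and discount by R^6.
Enumerate all 2^6 = 64 price paths (U = up ×1.22, D = down ×0.76); each path with k up-moves has probability p*^k·(1−p*)^(6−k).
DDDDDD: M=132.2400, payoff=0.0000, prob=0.000106
UDDDDD: M=212.2800, payoff=0.0000, prob=0.000380
DUDDDD: M=161.3328, payoff=0.0000, prob=0.000380
UUDDDD: M=258.9816, payoff=0.0000, prob=0.001368
DDUDDD: M=132.2400, payoff=0.0000, prob=0.000380
UDUDDD: M=212.2800, payoff=0.0000, prob=0.001368
DUUDDD: M=196.8260, payoff=0.0000, prob=0.001368
UUUDDD: M=315.9576, payoff=0.0000, prob=0.004924
DDDUDD: M=132.2400, payoff=0.0000, prob=0.000380
UDDUDD: M=212.2800, payoff=0.0000, prob=0.001368
DUDUDD: M=161.3328, payoff=0.0000, prob=0.001368
UUDUDD: M=258.9816, payoff=0.0000, prob=0.004924
DDUUDD: M=149.5878, payoff=0.0000, prob=0.001368
UDUUDD: M=240.1277, payoff=0.0000, prob=0.004924
DUUUDD: M=240.1277, payoff=0.0000, prob=0.004924
UUUUDD: M=385.4682, payoff=74.5064, prob=0.017728
DDDDUD: M=132.2400, payoff=0.0000, prob=0.000380
UDDDUD: M=212.2800, payoff=0.0000, prob=0.001368
DUDDUD: M=161.3328, payoff=0.0000, prob=0.001368
UUDDUD: M=258.9816, payoff=0.0000, prob=0.004924
DDUDUD: M=132.2400, payoff=0.0000, prob=0.001368
UDUDUD: M=212.2800, payoff=0.0000, prob=0.004924
DUUDUD: M=196.8260, payoff=0.0000, prob=0.004924
UUUDUD: M=315.9576, payoff=74.5064, prob=0.017728
DDDUUD: M=132.2400, payoff=0.0000, prob=0.001368
UDDUUD: M=212.2800, payoff=0.0000, prob=0.004924
DUDUUD: M=182.4971, payoff=0.0000, prob=0.004924
UUDUUD: M=292.9558, payoff=74.5064, prob=0.017728
DDUUUD: M=182.4971, payoff=0.0000, prob=0.004924
UDUUUD: M=292.9558, payoff=74.5064, prob=0.017728
DUUUUD: M=292.9558, payoff=74.5064, prob=0.017728
UUUUUD: M=470.2712, payoff=0.0000, prob=0.063821
DDDDDU: M=132.2400, payoff=0.0000, prob=0.000380
UDDDDU: M=212.2800, payoff=0.0000, prob=0.001368
DUDDDU: M=161.3328, payoff=0.0000, prob=0.001368
UUDDDU: M=258.9816, payoff=0.0000, prob=0.004924
DDUDDU: M=132.2400, payoff=0.0000, prob=0.001368
UDUDDU: M=212.2800, payoff=0.0000, prob=0.004924
DUUDDU: M=196.8260, payoff=0.0000, prob=0.004924
UUUDDU: M=315.9576, payoff=74.5064, prob=0.017728
DDDUDU: M=132.2400, payoff=0.0000, prob=0.001368
UDDUDU: M=212.2800, payoff=0.0000, prob=0.004924
DUDUDU: M=161.3328, payoff=0.0000, prob=0.004924
UUDUDU: M=258.9816, payoff=74.5064, prob=0.017728
DDUUDU: M=149.5878, payoff=0.0000, prob=0.004924
UDUUDU: M=240.1277, payoff=74.5064, prob=0.017728
DUUUDU: M=240.1277, payoff=74.5064, prob=0.017728
UUUUDU: M=385.4682, payoff=209.2661, prob=0.063821
DDDDUU: M=132.2400, payoff=0.0000, prob=0.001368
UDDDUU: M=212.2800, payoff=0.0000, prob=0.004924
DUDDUU: M=161.3328, payoff=0.0000, prob=0.004924
UUDDUU: M=258.9816, payoff=74.5064, prob=0.017728
DDUDUU: M=138.6978, payoff=0.0000, prob=0.004924
UDUDUU: M=222.6464, payoff=74.5064, prob=0.017728
DUUDUU: M=222.6464, payoff=74.5064, prob=0.017728
UUUDUU: M=357.4061, payoff=209.2661, prob=0.063821
DDDUUU: M=138.6978, payoff=0.0000, prob=0.004924
UDDUUU: M=222.6464, payoff=74.5064, prob=0.017728
DUDUUU: M=222.6464, payoff=74.5064, prob=0.017728
UUDUUU: M=357.4061, payoff=209.2661, prob=0.063821
DDUUUU: M=222.6464, payoff=74.5064, prob=0.017728
UDUUUU: M=357.4061, payoff=209.2661, prob=0.063821
DUUUUU: M=357.4061, payoff=209.2661, prob=0.063821
UUUUUU: M=573.7309, payoff=0.0000, prob=0.229757
Price = Σ prob·payoff / R^6 = 86.591063 / 1.973823 = 43.8697

price = 43.8697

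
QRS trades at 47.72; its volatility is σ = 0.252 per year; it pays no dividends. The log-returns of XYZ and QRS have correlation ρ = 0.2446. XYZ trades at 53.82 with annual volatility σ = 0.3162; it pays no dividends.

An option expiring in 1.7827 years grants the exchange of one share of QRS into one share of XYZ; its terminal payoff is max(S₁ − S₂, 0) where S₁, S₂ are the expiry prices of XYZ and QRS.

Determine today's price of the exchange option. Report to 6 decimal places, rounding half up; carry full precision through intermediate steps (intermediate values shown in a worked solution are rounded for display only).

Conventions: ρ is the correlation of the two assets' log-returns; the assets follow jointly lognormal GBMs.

exchange price = 12.805203

σ_eff = √(σ₁² + σ₂² − 2ρσ₁σ₂) = √(0.3162² + 0.252² − 2·0.2446·0.3162·0.252) = 0.352854
d₁ = (ln(S₁/S₂) + (q₂ − q₁ + σ_eff²/2)T) / (σ_eff√T) = (ln(53.82/47.72) + (0.0 − 0.0 + 0.062253)·1.7827) / 0.471123 = 0.490897
d₂ = d₁ − σ_eff√T = 0.490897 − 0.471123 = 0.019775
N(d₁) = 0.688250,  N(d₂) = 0.507888
V = S₁·e^{−q₁T}·N(d₁) − S₂·e^{−q₂T}·N(d₂) = 37.041639 − 24.236436 = 12.805203
Key observation: the rate r is irrelevant here: denominating values in QRS turns the exchange into a ratio option on S₁/S₂, and discounting at r drops out.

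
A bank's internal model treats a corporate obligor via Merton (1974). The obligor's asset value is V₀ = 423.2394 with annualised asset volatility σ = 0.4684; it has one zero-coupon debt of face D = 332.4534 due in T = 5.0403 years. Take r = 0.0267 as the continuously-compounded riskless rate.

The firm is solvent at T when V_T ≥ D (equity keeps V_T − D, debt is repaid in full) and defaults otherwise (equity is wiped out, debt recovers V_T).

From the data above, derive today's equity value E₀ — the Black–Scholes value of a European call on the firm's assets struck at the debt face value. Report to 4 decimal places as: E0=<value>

E0=217.5643

With assets at 423.2394 and a single debt payment of 332.4534 at 5.0403 years:
d₁ = [ln(V₀/D) + (r + σ²/2)T] / (σ√T)
   = [ln(423.2394/332.4534) + (0.0267 + 0.5·0.4684²)·5.0403] / (0.4684·√5.0403)
   = [0.241438 + 0.687493] / 1.051587 = 0.883362
d₂ = d₁ − σ√T = 0.883362 − 1.051587 = -0.168225
N(d₁) = 0.811480,  N(d₂) = 0.433203,  e^(−rT) = 0.874086
E₀ = V₀·N(d₁) − D·e^(−rT)·N(d₂)
   = 423.2394·0.811480 − 332.4534·0.874086·0.433203 = 217.564319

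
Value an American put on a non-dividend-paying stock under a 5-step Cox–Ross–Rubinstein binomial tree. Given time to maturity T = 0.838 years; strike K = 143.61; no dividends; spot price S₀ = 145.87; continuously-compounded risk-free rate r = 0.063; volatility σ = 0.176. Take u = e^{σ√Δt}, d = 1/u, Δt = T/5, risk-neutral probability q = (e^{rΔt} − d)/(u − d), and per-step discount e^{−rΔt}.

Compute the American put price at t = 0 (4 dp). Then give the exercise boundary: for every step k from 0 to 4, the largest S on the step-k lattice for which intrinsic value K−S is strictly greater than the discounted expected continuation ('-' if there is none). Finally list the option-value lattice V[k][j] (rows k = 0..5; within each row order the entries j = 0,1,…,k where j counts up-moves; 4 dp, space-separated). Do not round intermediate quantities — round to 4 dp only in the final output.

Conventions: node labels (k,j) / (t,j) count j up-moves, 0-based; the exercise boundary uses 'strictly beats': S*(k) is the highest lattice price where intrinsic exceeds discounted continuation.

params: Δt=0.16760 u=1.07471 d=0.93048 q=0.55559 e^(-rΔt)=0.98950
t_5 payoffs: 41.8667 26.0959 7.8806 0.0000 0.0000 0.0000
t_4: node(4,0) S=109.3447 payoff=34.2653 vs cont=32.7569 → 34.2653 [stop]  node(4,1) S=126.2938 payoff=17.3162 vs cont=15.8079 → 17.3162 [stop]  node(4,2) S=145.8700 payoff=0.0000 vs cont=3.4654 → 3.4654 [wait]  node(4,3) S=168.4807 payoff=0.0000 vs cont=0.0000 → 0.0000 [wait]  node(4,4) S=194.5961 payoff=0.0000 vs cont=0.0000 → 0.0000 [wait]  ⇒ S*(4)=126.2938
t_3: node(3,0) S=117.5141 payoff=26.0959 vs cont=24.5876 → 26.0959 [stop]  node(3,1) S=135.7294 payoff=7.8806 vs cont=9.5198 → 9.5198 [wait]  node(3,2) S=156.7682 payoff=0.0000 vs cont=1.5239 → 1.5239 [wait]  node(3,3) S=181.0682 payoff=0.0000 vs cont=0.0000 → 0.0000 [wait]  ⇒ S*(3)=117.5141
t_2: node(2,0) S=126.2938 payoff=17.3162 vs cont=16.7090 → 17.3162 [stop]  node(2,1) S=145.8700 payoff=0.0000 vs cont=5.0240 → 5.0240 [wait]  node(2,2) S=168.4807 payoff=0.0000 vs cont=0.6701 → 0.6701 [wait]  ⇒ S*(2)=126.2938
t_1: node(1,0) S=135.7294 payoff=7.8806 vs cont=10.3767 → 10.3767 [wait]  node(1,1) S=156.7682 payoff=0.0000 vs cont=2.5777 → 2.5777 [wait]  ⇒ S*(1)=-
t_0: node(0,0) S=145.8700 payoff=0.0000 vs cont=5.9801 → 5.9801 [wait]  ⇒ S*(0)=-

price = 5.9801
boundary = - - 126.2938 117.5141 126.2938
tree:
5.9801
10.3767 2.5777
17.3162 5.0240 0.6701
26.0959 9.5198 1.5239 0.0000
34.2653 17.3162 3.4654 0.0000 0.0000
41.8667 26.0959 7.8806 0.0000 0.0000 0.0000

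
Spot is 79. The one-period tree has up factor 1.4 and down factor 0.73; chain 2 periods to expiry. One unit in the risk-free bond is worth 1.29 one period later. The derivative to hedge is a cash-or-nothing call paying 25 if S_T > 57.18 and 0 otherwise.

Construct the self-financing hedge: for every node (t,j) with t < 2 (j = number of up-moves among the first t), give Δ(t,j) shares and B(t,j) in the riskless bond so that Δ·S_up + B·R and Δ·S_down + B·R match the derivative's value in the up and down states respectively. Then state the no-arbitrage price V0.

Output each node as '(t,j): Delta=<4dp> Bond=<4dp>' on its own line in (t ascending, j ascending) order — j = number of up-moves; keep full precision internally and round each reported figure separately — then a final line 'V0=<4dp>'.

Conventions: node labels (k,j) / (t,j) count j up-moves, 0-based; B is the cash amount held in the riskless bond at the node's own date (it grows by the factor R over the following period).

Since d<R<u, set p* = (R−d)/(u−d) = 0.8358; price each node as the discounted p*-expectation of its children.
Payoffs at expiry: V(2,0)=0.0000, V(2,1)=25.0000, V(2,2)=25.0000
Node (1,0) S=57.6700: V=(p*·25.0000+(1−p*)·0.0000)/1.29=16.1981; Δ=(25.0000−0.0000)/(80.7380−42.0991)=0.6470; B=V−Δ·S=-21.1154
Node (1,1) S=110.6000: V=(p*·25.0000+(1−p*)·25.0000)/1.29=19.3798; Δ=(25.0000−25.0000)/(154.8400−80.7380)=0.0000; B=V−Δ·S=19.3798
Node (0,0) S=79.0000: V=(p*·19.3798+(1−p*)·16.1981)/1.29=14.6182; Δ=(19.3798−16.1981)/(110.6000−57.6700)=0.0601; B=V−Δ·S=9.8693
As a check, the time-0 holding Δ(0,0)·S0 + B(0,0) comes to 14.6182 — exactly V0.

(0,0): Delta=0.0601 Bond=9.8693
(1,0): Delta=0.6470 Bond=-21.1154
(1,1): Delta=0.0000 Bond=19.3798
V0=14.6182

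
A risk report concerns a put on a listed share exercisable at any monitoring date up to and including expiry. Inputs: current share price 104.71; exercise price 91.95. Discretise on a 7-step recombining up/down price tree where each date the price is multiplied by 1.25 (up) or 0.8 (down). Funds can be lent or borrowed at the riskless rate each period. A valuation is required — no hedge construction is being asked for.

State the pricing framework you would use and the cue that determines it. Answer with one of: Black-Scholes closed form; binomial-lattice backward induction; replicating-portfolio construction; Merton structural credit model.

framework: binomial-lattice backward induction

Key observation: with exercise allowed before expiry on a discrete up/down model (7 steps from spot 104.71), the strike-91.95 put's value must be rolled back through the tree testing early exercise at each node.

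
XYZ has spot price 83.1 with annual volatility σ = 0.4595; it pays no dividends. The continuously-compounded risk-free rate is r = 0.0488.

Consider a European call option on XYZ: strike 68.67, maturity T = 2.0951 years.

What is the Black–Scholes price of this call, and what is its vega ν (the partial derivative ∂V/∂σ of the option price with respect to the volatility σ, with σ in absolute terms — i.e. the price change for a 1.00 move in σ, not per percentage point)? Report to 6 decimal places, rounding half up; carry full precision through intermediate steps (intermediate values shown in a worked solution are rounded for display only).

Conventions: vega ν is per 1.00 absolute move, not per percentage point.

σ√T = 0.4595·√2.0951 = 0.665101
d₁ = (ln(S/K) + (r+σ²/2)T) / (σ√T) = (ln(83.1/68.67) + (0.0488+0.4595²/2)·2.0951) / 0.665101 = (0.190732 + 0.323421) / 0.665101 = 0.773045
d₂ = d₁ − σ√T = 0.773045 − 0.665101 = 0.107943
e^{−rT} = 0.902812
N(d₁) = 0.780252,  N(d₂) = 0.542980
Call price V = S·N(d₁) − K·e^{−rT}·N(d₂) = 64.838943 − 33.662622 = 31.176322
φ(d₁) = (1/√(2π))·e^{−d₁²/2} = 0.295899
ν = S·φ(d₁)·√T = 35.591533

price = 31.176322
ν = 35.591533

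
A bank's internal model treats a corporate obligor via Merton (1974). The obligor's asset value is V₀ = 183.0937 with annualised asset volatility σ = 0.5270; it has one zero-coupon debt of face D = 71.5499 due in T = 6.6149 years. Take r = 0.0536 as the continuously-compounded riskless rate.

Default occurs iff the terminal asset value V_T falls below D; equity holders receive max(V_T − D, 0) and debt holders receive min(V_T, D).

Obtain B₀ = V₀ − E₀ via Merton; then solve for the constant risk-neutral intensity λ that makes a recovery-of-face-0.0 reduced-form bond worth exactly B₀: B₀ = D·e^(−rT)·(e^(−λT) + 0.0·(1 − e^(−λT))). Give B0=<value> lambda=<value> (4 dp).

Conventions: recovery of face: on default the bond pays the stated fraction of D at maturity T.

B0=39.9638 lambda=0.0344

Work the structural quantities from V₀ = 183.0937 against face 71.5499:
d₁ = [ln(V₀/D) + (r + σ²/2)T] / (σ√T)
   = [ln(183.0937/71.5499) + (0.0536 + 0.5·0.5270²)·6.6149] / (0.5270·√6.6149)
   = [0.939603 + 1.273133] / 1.355415 = 1.632516
d₂ = d₁ − σ√T = 1.632516 − 1.355415 = 0.277101
N(d₁) = 0.948715,  N(d₂) = 0.609149,  e^(−rT) = 0.701483
E₀ = V₀·N(d₁) − D·e^(−rT)·N(d₂)
   = 183.0937·0.948715 − 71.5499·0.701483·0.609149 = 143.129855
B₀ = V₀ − E₀ = 183.0937 − 143.129855 = 39.963845
e^(−λT) = (B₀·e^(rT)/D − 0)/(1 − 0) = (39.9638·1.425551/71.5499 − 0)/1 = 0.79623379
λ = −ln(0.79623379)/6.6149 = 0.034447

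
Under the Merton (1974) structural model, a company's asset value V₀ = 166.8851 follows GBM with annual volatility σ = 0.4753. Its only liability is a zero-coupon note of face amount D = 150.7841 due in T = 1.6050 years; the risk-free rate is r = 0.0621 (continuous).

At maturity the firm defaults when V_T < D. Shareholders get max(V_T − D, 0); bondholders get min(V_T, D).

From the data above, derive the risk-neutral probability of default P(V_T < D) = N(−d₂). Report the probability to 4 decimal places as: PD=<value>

PD=0.4869

With assets at 166.8851 and a single debt payment of 150.7841 at 1.6050 years:
d₁ = [ln(V₀/D) + (r + σ²/2)T] / (σ√T)
   = [ln(166.8851/150.7841) + (0.0621 + 0.5·0.4753²)·1.6050] / (0.4753·√1.6050)
   = [0.101457 + 0.280963] / 0.602151 = 0.635090
d₂ = d₁ − σ√T = 0.635090 − 0.602151 = 0.032939
risk-neutral PD = N(−d₂) = N(-0.032939) = 0.486862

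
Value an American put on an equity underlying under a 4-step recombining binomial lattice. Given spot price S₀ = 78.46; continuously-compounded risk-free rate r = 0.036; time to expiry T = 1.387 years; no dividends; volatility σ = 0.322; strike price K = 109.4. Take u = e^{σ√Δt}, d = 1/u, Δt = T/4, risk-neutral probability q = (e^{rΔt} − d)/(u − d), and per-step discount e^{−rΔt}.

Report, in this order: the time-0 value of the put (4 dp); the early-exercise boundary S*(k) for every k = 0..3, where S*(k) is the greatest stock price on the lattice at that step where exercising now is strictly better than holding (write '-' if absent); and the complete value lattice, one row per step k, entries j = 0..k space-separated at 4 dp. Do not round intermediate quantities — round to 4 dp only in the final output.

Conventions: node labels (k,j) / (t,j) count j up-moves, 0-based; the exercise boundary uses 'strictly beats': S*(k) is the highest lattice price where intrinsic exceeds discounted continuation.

params: Δt=0.34675 u=1.20878 d=0.82728 q=0.48566 e^(-rΔt)=0.98759
t_4 payoffs: 72.6498 55.7025 30.9400 0.0000 0.0000
t_3: node(3,0) S=44.4229 payoff=64.9771 vs cont=63.6199 → 64.9771 [stop]  node(3,1) S=64.9084 payoff=44.4916 vs cont=43.1344 → 44.4916 [stop]  node(3,2) S=94.8408 payoff=14.5592 vs cont=15.7161 → 15.7161 [wait]  node(3,3) S=138.5765 payoff=0.0000 vs cont=0.0000 → 0.0000 [wait]  ⇒ S*(3)=64.9084
t_2: node(2,0) S=53.6975 payoff=55.7025 vs cont=54.3453 → 55.7025 [stop]  node(2,1) S=78.4600 payoff=30.9400 vs cont=30.1378 → 30.9400 [stop]  node(2,2) S=114.6417 payoff=0.0000 vs cont=7.9831 → 7.9831 [wait]  ⇒ S*(2)=78.4600
t_1: node(1,0) S=64.9084 payoff=44.4916 vs cont=43.1344 → 44.4916 [stop]  node(1,1) S=94.8408 payoff=14.5592 vs cont=19.5451 → 19.5451 [wait]  ⇒ S*(1)=64.9084
t_0: node(0,0) S=78.4600 payoff=30.9400 vs cont=31.9743 → 31.9743 [wait]  ⇒ S*(0)=-

price = 31.9743
boundary = - 64.9084 78.4600 64.9084
tree:
31.9743
44.4916 19.5451
55.7025 30.9400 7.9831
64.9771 44.4916 15.7161 0.0000
72.6498 55.7025 30.9400 0.0000 0.0000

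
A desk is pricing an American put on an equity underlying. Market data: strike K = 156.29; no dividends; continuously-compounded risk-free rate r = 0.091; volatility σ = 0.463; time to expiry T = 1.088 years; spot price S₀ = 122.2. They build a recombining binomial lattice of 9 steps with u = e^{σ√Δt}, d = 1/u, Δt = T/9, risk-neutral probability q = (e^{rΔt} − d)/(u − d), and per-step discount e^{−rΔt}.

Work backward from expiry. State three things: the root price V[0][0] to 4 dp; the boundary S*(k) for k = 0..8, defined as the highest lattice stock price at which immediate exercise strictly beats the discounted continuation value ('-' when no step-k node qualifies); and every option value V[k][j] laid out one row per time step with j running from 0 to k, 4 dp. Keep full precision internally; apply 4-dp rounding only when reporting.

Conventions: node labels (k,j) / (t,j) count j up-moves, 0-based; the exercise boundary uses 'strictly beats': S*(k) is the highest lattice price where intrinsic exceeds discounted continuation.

price = 40.2748
boundary = - - 88.5615 75.3932 88.5615 104.0299 88.5615 104.0299 122.2000
tree:
40.2748
52.9604 28.1854
67.7285 39.0224 17.7185
80.8968 52.3339 26.2640 9.3639
92.1072 67.7285 37.7403 15.0993 3.7000
101.6506 80.8968 52.2601 23.7158 6.6133 0.7993
109.7750 92.1072 67.7285 36.0106 11.6560 1.5972 0.0000
116.6914 101.6506 80.8968 52.2601 20.1759 3.1918 0.0000 0.0000
122.5794 109.7750 92.1072 67.7285 34.0900 6.3784 0.0000 0.0000 0.0000
127.5919 116.6914 101.6506 80.8968 52.2601 12.7462 0.0000 0.0000 0.0000 0.0000

Δt=0.12089, u=1.17466, d=0.85131, q=0.49405, disc=e^(-rΔt)=0.98906
k=9 terminal: V=max(K-S,0) → 127.5919 116.6914 101.6506 80.8968 52.2601 12.7462 0.0000 0.0000 0.0000 0.0000
k=8: j=0 S=33.7106 intr=122.5794 cont=120.8695 V=122.5794[EX]; j=1 S=46.5150 intr=109.7750 cont=108.0651 V=109.7750[EX]; j=2 S=64.1828 intr=92.1072 cont=90.3973 V=92.1072[EX]; j=3 S=88.5615 intr=67.7285 cont=66.0186 V=67.7285[EX]; j=4 S=122.2000 intr=34.0900 cont=32.3801 V=34.0900[EX]; j=5 S=168.6155 intr=0.0000 cont=6.3784 V=6.3784[hold]; j=6 S=232.6610 intr=0.0000 cont=0.0000 V=0.0000[hold]; j=7 S=321.0330 intr=0.0000 cont=0.0000 V=0.0000[hold]; j=8 S=442.9716 intr=0.0000 cont=0.0000 V=0.0000[hold]  S*(8)=122.2000
k=7: j=0 S=39.5986 intr=116.6914 cont=114.9815 V=116.6914[EX]; j=1 S=54.6394 intr=101.6506 cont=99.9407 V=101.6506[EX]; j=2 S=75.3932 intr=80.8968 cont=79.1869 V=80.8968[EX]; j=3 S=104.0299 intr=52.2601 cont=50.5502 V=52.2601[EX]; j=4 S=143.5438 intr=12.7462 cont=20.1759 V=20.1759[hold]; j=5 S=198.0662 intr=0.0000 cont=3.1918 V=3.1918[hold]; j=6 S=273.2981 intr=0.0000 cont=0.0000 V=0.0000[hold]; j=7 S=377.1055 intr=0.0000 cont=0.0000 V=0.0000[hold]  S*(7)=104.0299
k=6: j=0 S=46.5150 intr=109.7750 cont=108.0651 V=109.7750[EX]; j=1 S=64.1828 intr=92.1072 cont=90.3973 V=92.1072[EX]; j=2 S=88.5615 intr=67.7285 cont=66.0186 V=67.7285[EX]; j=3 S=122.2000 intr=34.0900 cont=36.0106 V=36.0106[hold]; j=4 S=168.6155 intr=0.0000 cont=11.6560 V=11.6560[hold]; j=5 S=232.6610 intr=0.0000 cont=1.5972 V=1.5972[hold]; j=6 S=321.0330 intr=0.0000 cont=0.0000 V=0.0000[hold]  S*(6)=88.5615
k=5: j=0 S=54.6394 intr=101.6506 cont=99.9407 V=101.6506[EX]; j=1 S=75.3932 intr=80.8968 cont=79.1869 V=80.8968[EX]; j=2 S=104.0299 intr=52.2601 cont=51.4887 V=52.2601[EX]; j=3 S=143.5438 intr=12.7462 cont=23.7158 V=23.7158[hold]; j=4 S=198.0662 intr=0.0000 cont=6.6133 V=6.6133[hold]; j=5 S=273.2981 intr=0.0000 cont=0.7993 V=0.7993[hold]  S*(5)=104.0299
k=4: j=0 S=64.1828 intr=92.1072 cont=90.3973 V=92.1072[EX]; j=1 S=88.5615 intr=67.7285 cont=66.0186 V=67.7285[EX]; j=2 S=122.2000 intr=34.0900 cont=37.7403 V=37.7403[hold]; j=3 S=168.6155 intr=0.0000 cont=15.0993 V=15.0993[hold]; j=4 S=232.6610 intr=0.0000 cont=3.7000 V=3.7000[hold]  S*(4)=88.5615
k=3: j=0 S=75.3932 intr=80.8968 cont=79.1869 V=80.8968[EX]; j=1 S=104.0299 intr=52.2601 cont=52.3339 V=52.3339[hold]; j=2 S=143.5438 intr=12.7462 cont=26.2640 V=26.2640[hold]; j=3 S=198.0662 intr=0.0000 cont=9.3639 V=9.3639[hold]  S*(3)=75.3932
k=2: j=0 S=88.5615 intr=67.7285 cont=66.0546 V=67.7285[EX]; j=1 S=122.2000 intr=34.0900 cont=39.0224 V=39.0224[hold]; j=2 S=168.6155 intr=0.0000 cont=17.7185 V=17.7185[hold]  S*(2)=88.5615
k=1: j=0 S=104.0299 intr=52.2601 cont=52.9604 V=52.9604[hold]; j=1 S=143.5438 intr=12.7462 cont=28.1854 V=28.1854[hold]  S*(1)=-
k=0: j=0 S=122.2000 intr=34.0900 cont=40.2748 V=40.2748[hold]  S*(0)=-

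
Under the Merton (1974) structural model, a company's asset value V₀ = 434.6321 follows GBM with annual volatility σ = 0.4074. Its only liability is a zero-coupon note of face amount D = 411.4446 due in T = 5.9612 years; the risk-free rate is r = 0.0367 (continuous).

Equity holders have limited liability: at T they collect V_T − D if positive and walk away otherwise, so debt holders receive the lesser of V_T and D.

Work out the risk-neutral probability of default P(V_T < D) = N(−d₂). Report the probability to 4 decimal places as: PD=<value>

PD=0.5880

With assets at 434.6321 and a single debt payment of 411.4446 at 5.9612 years:
d₁ = [ln(V₀/D) + (r + σ²/2)T] / (σ√T)
   = [ln(434.6321/411.4446) + (0.0367 + 0.5·0.4074²)·5.9612] / (0.4074·√5.9612)
   = [0.054826 + 0.713480] / 0.994690 = 0.772407
d₂ = d₁ − σ√T = 0.772407 − 0.994690 = -0.222283
risk-neutral PD = N(−d₂) = N(0.222283) = 0.587953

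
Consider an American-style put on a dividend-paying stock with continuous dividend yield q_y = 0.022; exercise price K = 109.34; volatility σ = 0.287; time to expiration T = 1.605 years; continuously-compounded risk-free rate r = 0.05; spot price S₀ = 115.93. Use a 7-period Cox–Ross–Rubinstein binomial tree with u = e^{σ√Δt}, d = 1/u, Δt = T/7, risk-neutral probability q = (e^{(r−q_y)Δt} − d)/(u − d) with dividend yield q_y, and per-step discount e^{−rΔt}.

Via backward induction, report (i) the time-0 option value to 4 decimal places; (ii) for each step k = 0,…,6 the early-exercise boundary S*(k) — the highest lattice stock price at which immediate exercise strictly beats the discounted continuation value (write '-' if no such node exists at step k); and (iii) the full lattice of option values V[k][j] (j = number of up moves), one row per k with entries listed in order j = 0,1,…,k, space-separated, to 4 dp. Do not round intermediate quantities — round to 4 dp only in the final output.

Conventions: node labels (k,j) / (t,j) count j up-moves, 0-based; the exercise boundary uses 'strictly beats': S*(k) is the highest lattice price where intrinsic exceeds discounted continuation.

price = 11.3474
boundary = - - - 76.7618 66.9055 76.7618 88.0701
tree:
11.3474
16.6634 6.0610
23.7294 9.6741 2.4290
32.5782 15.0441 4.2919 0.5400
42.4345 22.6298 7.4736 1.0691 0.0000
51.0253 32.5782 12.7697 2.1166 0.0000 0.0000
58.5130 42.4345 21.2699 4.1903 0.0000 0.0000 0.0000
65.0393 51.0253 32.5782 8.2956 0.0000 0.0000 0.0000 0.0000

params: Δt=0.22929 u=1.14732 d=0.87160 q=0.48906 e^(-rΔt)=0.98860
t_7 payoffs: 65.0393 51.0253 32.5782 8.2956 0.0000 0.0000 0.0000 0.0000
t_6: node(6,0) S=50.8270 payoff=58.5130 vs cont=57.5224 → 58.5130 [stop]  node(6,1) S=66.9055 payoff=42.4345 vs cont=41.5248 → 42.4345 [stop]  node(6,2) S=88.0701 payoff=21.2699 vs cont=20.4666 → 21.2699 [stop]  node(6,3) S=115.9300 payoff=0.0000 vs cont=4.1903 → 4.1903 [wait]  node(6,4) S=152.6030 payoff=0.0000 vs cont=0.0000 → 0.0000 [wait]  node(6,5) S=200.8769 payoff=0.0000 vs cont=0.0000 → 0.0000 [wait]  node(6,6) S=264.4218 payoff=0.0000 vs cont=0.0000 → 0.0000 [wait]  ⇒ S*(6)=88.0701
t_5: node(5,0) S=58.3147 payoff=51.0253 vs cont=50.0724 → 51.0253 [stop]  node(5,1) S=76.7618 payoff=32.5782 vs cont=31.7181 → 32.5782 [stop]  node(5,2) S=101.0444 payoff=8.2956 vs cont=12.7697 → 12.7697 [wait]  node(5,3) S=133.0085 payoff=0.0000 vs cont=2.1166 → 2.1166 [wait]  node(5,4) S=175.0840 payoff=0.0000 vs cont=0.0000 → 0.0000 [wait]  node(5,5) S=230.4696 payoff=0.0000 vs cont=0.0000 → 0.0000 [wait]  ⇒ S*(5)=76.7618
t_4: node(4,0) S=66.9055 payoff=42.4345 vs cont=41.5248 → 42.4345 [stop]  node(4,1) S=88.0701 payoff=21.2699 vs cont=22.6298 → 22.6298 [wait]  node(4,2) S=115.9300 payoff=0.0000 vs cont=7.4736 → 7.4736 [wait]  node(4,3) S=152.6030 payoff=0.0000 vs cont=1.0691 → 1.0691 [wait]  node(4,4) S=200.8769 payoff=0.0000 vs cont=0.0000 → 0.0000 [wait]  ⇒ S*(4)=66.9055
t_3: node(3,0) S=76.7618 payoff=32.5782 vs cont=32.3756 → 32.5782 [stop]  node(3,1) S=101.0444 payoff=8.2956 vs cont=15.0441 → 15.0441 [wait]  node(3,2) S=133.0085 payoff=0.0000 vs cont=4.2919 → 4.2919 [wait]  node(3,3) S=175.0840 payoff=0.0000 vs cont=0.5400 → 0.5400 [wait]  ⇒ S*(3)=76.7618
t_2: node(2,0) S=88.0701 payoff=21.2699 vs cont=23.7294 → 23.7294 [wait]  node(2,1) S=115.9300 payoff=0.0000 vs cont=9.6741 → 9.6741 [wait]  node(2,2) S=152.6030 payoff=0.0000 vs cont=2.4290 → 2.4290 [wait]  ⇒ S*(2)=-
t_1: node(1,0) S=101.0444 payoff=8.2956 vs cont=16.6634 → 16.6634 [wait]  node(1,1) S=133.0085 payoff=0.0000 vs cont=6.0610 → 6.0610 [wait]  ⇒ S*(1)=-
t_0: node(0,0) S=115.9300 payoff=0.0000 vs cont=11.3474 → 11.3474 [wait]  ⇒ S*(0)=-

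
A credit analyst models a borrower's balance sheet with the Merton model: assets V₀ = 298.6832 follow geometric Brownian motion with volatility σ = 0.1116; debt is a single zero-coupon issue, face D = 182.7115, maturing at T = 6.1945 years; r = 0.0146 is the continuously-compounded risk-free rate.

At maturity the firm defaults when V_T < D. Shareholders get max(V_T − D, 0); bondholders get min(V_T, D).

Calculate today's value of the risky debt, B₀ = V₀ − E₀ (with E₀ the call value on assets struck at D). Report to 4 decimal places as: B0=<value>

With assets at 298.6832 and a single debt payment of 182.7115 at 6.1945 years:
d₁ = [ln(V₀/D) + (r + σ²/2)T] / (σ√T)
   = [ln(298.6832/182.7115) + (0.0146 + 0.5·0.1116²)·6.1945] / (0.1116·√6.1945)
   = [0.491475 + 0.129015] / 0.277758 = 2.233918
d₂ = d₁ − σ√T = 2.233918 − 0.277758 = 1.956160
N(d₁) = 0.987256,  N(d₂) = 0.974777,  e^(−rT) = 0.913529
E₀ = V₀·N(d₁) − D·e^(−rT)·N(d₂)
   = 298.6832·0.987256 − 182.7115·0.913529·0.974777 = 132.174441
B₀ = V₀ − E₀ = 298.6832 − 132.174441 = 166.508759

B0=166.5088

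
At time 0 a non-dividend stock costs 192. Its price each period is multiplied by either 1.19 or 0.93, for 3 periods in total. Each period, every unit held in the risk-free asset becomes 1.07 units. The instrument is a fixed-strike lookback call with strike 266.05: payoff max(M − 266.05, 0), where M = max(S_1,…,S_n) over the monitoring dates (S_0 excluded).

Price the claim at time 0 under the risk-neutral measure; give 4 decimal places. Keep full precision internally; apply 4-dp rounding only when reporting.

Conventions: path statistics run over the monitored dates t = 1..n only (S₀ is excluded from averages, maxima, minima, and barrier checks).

With p* = (R−d)/(u−d) = 0.5385, sum probability × payoff across the paths and divide by R^3.
Enumerate all 2^3 = 8 price paths (U = up ×1.19, D = down ×0.93); each path with k up-moves has probability p*^k·(1−p*)^(3−k).
DDD: M=178.5600, payoff=0.0000, prob=0.098316
UDD: M=228.4800, payoff=0.0000, prob=0.114702
DUD: M=212.4864, payoff=0.0000, prob=0.114702
UUD: M=271.8912, payoff=5.8412, prob=0.133819
DDU: M=197.6124, payoff=0.0000, prob=0.114702
UDU: M=252.8588, payoff=0.0000, prob=0.133819
DUU: M=252.8588, payoff=0.0000, prob=0.133819
UUU: M=323.5505, payoff=57.5005, prob=0.156122
Price = Σ prob·payoff / R^3 = 9.758759 / 1.225043 = 7.9661

price = 7.9661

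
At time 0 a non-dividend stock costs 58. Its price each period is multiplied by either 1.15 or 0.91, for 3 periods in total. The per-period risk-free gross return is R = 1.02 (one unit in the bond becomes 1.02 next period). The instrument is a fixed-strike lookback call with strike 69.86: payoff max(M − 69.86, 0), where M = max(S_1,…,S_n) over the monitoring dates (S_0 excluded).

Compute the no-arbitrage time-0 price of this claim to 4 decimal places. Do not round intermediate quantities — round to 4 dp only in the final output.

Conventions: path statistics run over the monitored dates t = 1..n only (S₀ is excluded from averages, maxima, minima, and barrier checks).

price = 2.3989

Risk-neutral up-probability p* = (R−d)/(u−d) = (1.02−0.91)/(1.15−0.91) = 0.4583; the claim prices as the p*-weighted sum of path payoffs discounted by R^3.
Enumerate all 2^3 = 8 price paths (U = up ×1.15, D = down ×0.91); each path with k up-moves has probability p*^k·(1−p*)^(3−k).
DDD: M=52.7800, payoff=0.0000, prob=0.158927
UDD: M=66.7000, payoff=0.0000, prob=0.134476
DUD: M=60.6970, payoff=0.0000, prob=0.134476
UUD: M=76.7050, payoff=6.8450, prob=0.113788
DDU: M=55.2343, payoff=0.0000, prob=0.134476
UDU: M=69.8016, payoff=0.0000, prob=0.113788
DUU: M=69.8016, payoff=0.0000, prob=0.113788
UUU: M=88.2108, payoff=18.3508, prob=0.096282
Price = Σ prob·payoff / R^3 = 2.545720 / 1.061208 = 2.3989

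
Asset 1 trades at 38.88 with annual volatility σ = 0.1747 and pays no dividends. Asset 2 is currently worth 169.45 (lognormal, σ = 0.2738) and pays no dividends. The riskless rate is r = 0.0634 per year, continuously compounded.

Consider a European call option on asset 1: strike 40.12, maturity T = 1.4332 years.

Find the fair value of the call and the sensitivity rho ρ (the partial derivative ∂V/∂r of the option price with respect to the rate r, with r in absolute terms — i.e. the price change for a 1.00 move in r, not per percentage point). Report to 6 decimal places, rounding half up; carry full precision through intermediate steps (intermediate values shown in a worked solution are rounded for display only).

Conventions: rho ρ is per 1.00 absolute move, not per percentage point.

σ√T = 0.1747·√1.4332 = 0.209144
d₁ = (ln(S/K) + (r+σ²/2)T) / (σ√T) = (ln(38.88/40.12) + (0.0634+0.1747²/2)·1.4332) / 0.209144 = (-0.031395 + 0.112736) / 0.209144 = 0.388921
d₂ = d₁ − σ√T = 0.388921 − 0.209144 = 0.179776
e^{−rT} = 0.913141
N(d₁) = 0.651333,  N(d₂) = 0.571336
Call price V = S·N(d₁) − K·e^{−rT}·N(d₂) = 25.323811 − 20.931016 = 4.392795
ρ = K·T·e^{−rT}·N(d₂) = 29.998332

price = 4.392795
ρ = 29.998332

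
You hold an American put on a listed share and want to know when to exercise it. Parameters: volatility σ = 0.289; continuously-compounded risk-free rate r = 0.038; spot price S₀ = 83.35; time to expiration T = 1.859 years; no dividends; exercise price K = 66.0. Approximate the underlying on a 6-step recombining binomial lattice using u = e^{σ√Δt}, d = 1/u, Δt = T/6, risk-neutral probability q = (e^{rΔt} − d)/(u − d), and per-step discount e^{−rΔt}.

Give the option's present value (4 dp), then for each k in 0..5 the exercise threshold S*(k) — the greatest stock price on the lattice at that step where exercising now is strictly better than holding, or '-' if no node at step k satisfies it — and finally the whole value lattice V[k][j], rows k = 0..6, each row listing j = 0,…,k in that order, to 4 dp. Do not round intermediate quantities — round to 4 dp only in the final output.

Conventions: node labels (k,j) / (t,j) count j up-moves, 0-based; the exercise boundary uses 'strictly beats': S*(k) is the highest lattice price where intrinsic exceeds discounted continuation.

Δt=0.30983, u=1.17453, d=0.85141, q=0.49652, disc=e^(-rΔt)=0.98830
k=6 terminal: V=max(K-S,0) → 34.2511 22.2020 5.5801 0.0000 0.0000 0.0000 0.0000
k=5: j=0 S=37.2899 intr=28.7101 cont=27.9376 V=28.7101[EX]; j=1 S=51.4419 intr=14.5581 cont=13.7856 V=14.5581[EX]; j=2 S=70.9648 intr=0.0000 cont=2.7766 V=2.7766[hold]; j=3 S=97.8968 intr=0.0000 cont=0.0000 V=0.0000[hold]; j=4 S=135.0499 intr=0.0000 cont=0.0000 V=0.0000[hold]; j=5 S=186.3030 intr=0.0000 cont=0.0000 V=0.0000[hold]  S*(5)=51.4419
k=4: j=0 S=43.7980 intr=22.2020 cont=21.4295 V=22.2020[EX]; j=1 S=60.4199 intr=5.5801 cont=8.6064 V=8.6064[hold]; j=2 S=83.3500 intr=0.0000 cont=1.3816 V=1.3816[hold]; j=3 S=114.9824 intr=0.0000 cont=0.0000 V=0.0000[hold]; j=4 S=158.6196 intr=0.0000 cont=0.0000 V=0.0000[hold]  S*(4)=43.7980
k=3: j=0 S=51.4419 intr=14.5581 cont=15.2706 V=15.2706[hold]; j=1 S=70.9648 intr=0.0000 cont=4.9603 V=4.9603[hold]; j=2 S=97.8968 intr=0.0000 cont=0.6875 V=0.6875[hold]; j=3 S=135.0499 intr=0.0000 cont=0.0000 V=0.0000[hold]  S*(3)=-
k=2: j=0 S=60.4199 intr=5.5801 cont=10.0325 V=10.0325[hold]; j=1 S=83.3500 intr=0.0000 cont=2.8055 V=2.8055[hold]; j=2 S=114.9824 intr=0.0000 cont=0.3421 V=0.3421[hold]  S*(2)=-
k=1: j=0 S=70.9648 intr=0.0000 cont=6.3687 V=6.3687[hold]; j=1 S=97.8968 intr=0.0000 cont=1.5638 V=1.5638[hold]  S*(1)=-
k=0: j=0 S=83.3500 intr=0.0000 cont=3.9364 V=3.9364[hold]  S*(0)=-

price = 3.9364
boundary = - - - - 43.7980 51.4419
tree:
3.9364
6.3687 1.5638
10.0325 2.8055 0.3421
15.2706 4.9603 0.6875 0.0000
22.2020 8.6064 1.3816 0.0000 0.0000
28.7101 14.5581 2.7766 0.0000 0.0000 0.0000
34.2511 22.2020 5.5801 0.0000 0.0000 0.0000 0.0000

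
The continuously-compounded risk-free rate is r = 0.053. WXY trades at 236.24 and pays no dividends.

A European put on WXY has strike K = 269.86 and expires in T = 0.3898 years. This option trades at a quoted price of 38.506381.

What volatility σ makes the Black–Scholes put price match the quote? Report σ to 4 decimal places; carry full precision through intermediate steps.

At σ = 0.3477 the Black–Scholes value reproduces the quote:
σ√T = 0.3477·√0.3898 = 0.217083
d₁ = (ln(S/K) + (r+σ²/2)T) / (σ√T) = (ln(236.24/269.86) + (0.053+0.3477²/2)·0.3898) / 0.217083 = (-0.133055 + 0.044222) / 0.217083 = -0.409213
d₂ = d₁ − σ√T = -0.409213 − 0.217083 = -0.626296
e^{−rT} = 0.979553
N(−d₁) = 0.658808,  N(−d₂) = 0.734440
V = K·e^{−rT}·N(−d₂) − S·N(−d₁) = 194.143272 − 155.636891 = 38.506381 (the observed quote) — the price is monotone increasing in volatility, hence this σ is the only solution

sigma = 0.3477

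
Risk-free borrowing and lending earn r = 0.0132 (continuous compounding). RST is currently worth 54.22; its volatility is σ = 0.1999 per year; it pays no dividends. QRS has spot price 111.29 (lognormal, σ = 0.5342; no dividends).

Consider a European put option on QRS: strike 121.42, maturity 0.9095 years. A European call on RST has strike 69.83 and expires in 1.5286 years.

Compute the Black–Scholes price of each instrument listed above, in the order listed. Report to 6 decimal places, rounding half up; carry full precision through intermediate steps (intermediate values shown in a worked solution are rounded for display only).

[QRS put K=121.42]
σ√T = 0.5342·√0.9095 = 0.509454
d₁ = (ln(S/K) + (r+σ²/2)T) / (σ√T) = (ln(111.29/121.42) + (0.0132+0.5342²/2)·0.9095) / 0.509454 = (-0.087116 + 0.141777) / 0.509454 = 0.107293
d₂ = d₁ − σ√T = 0.107293 − 0.509454 = -0.402161
e^{−rT} = 0.988066
N(−d₁) = 0.457278,  N(−d₂) = 0.656217
price = K·e^{−rT}·N(−d₂) − S·N(−d₁) = 78.727049 − 50.890485 = 27.836565
[RST call K=69.83]
σ√T = 0.1999·√1.5286 = 0.247149
d₁ = (ln(S/K) + (r+σ²/2)T) / (σ√T) = (ln(54.22/69.83) + (0.0132+0.1999²/2)·1.5286) / 0.247149 = (-0.253014 + 0.050719) / 0.247149 = -0.818512
d₂ = d₁ − σ√T = -0.818512 − 0.247149 = -1.065662
e^{−rT} = 0.980025
N(d₁) = 0.206532,  N(d₂) = 0.143288
price = S·N(d₁) − K·e^{−rT}·N(d₂) = 11.198183 − 9.805950 = 1.392234

price(QRS put K=121.42) = 27.836565
price(RST call K=69.83) = 1.392234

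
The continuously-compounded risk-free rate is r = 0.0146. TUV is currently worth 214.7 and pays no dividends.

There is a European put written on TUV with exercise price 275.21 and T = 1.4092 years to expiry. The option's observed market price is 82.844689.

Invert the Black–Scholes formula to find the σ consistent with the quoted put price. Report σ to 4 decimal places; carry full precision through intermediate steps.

sigma = 0.4496

At σ = 0.4496 the Black–Scholes value reproduces the quote:
σ√T = 0.4496·√1.4092 = 0.533719
d₁ = (ln(S/K) + (r+σ²/2)T) / (σ√T) = (ln(214.7/275.21) + (0.0146+0.4496²/2)·1.4092) / 0.533719 = (-0.248293 + 0.163002) / 0.533719 = -0.159804
d₂ = d₁ − σ√T = -0.159804 − 0.533719 = -0.693523
e^{−rT} = 0.979636
N(−d₁) = 0.563482,  N(−d₂) = 0.756009
V = K·e^{−rT}·N(−d₂) − S·N(−d₁) = 203.824337 − 120.979648 = 82.844689 (the observed quote) — the price is monotone increasing in volatility, hence this σ is the only solution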